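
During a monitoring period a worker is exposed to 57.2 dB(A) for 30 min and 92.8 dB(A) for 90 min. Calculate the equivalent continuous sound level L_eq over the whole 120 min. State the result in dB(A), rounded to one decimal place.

91.6 dB(A)

Weight each interval's intensity by its duration and average over T = 120 min:
Σ tᵢ·10^(Lᵢ/10) = 30·10^(57.2/10) + 90·10^(92.8/10) = 1.715e+11.
L_eq = 10·log₁₀(1.715e+11/120) = 91.55 dB(A).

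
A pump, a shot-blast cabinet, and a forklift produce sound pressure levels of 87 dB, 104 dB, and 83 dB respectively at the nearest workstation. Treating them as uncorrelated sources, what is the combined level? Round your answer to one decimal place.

104.1 dB

Incoherent sources combine by intensity addition: L_total = 10·log₁₀(Σ 10^(L_i/10)).
Σ 10^(L/10) = 10^(87/10) + 10^(104/10) + 10^(83/10) = 2.582e+10.
L_total = 10·log₁₀(2.582e+10) = 104.12 dB.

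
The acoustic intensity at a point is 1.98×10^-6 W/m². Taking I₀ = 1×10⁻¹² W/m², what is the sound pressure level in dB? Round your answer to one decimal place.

Dividing by I₀ shifts the exponent by 12: I/I₀ = 1.98×10^6.
L = 10·(0.2967 + 6) = 62.97 dB.

63.0 dB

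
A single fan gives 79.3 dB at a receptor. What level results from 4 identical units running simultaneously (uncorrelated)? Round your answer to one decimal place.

L_total = L₁ + 10·log₁₀ N for N identical incoherent sources.
L_total = 79.3 + 10·log₁₀(4) = 79.3 + 6.021 = 85.32 dB.

85.3 dB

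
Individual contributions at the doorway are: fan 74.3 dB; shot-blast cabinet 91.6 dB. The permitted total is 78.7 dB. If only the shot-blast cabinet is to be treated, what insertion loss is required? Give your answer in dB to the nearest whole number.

Fixed contribution from the other source: Σ 10^(L/10) = 10^(74.3/10) = 2.692e+07 (74.30 dB).
The limit corresponds to 10^(78.7/10) = 7.413e+07; subtracting the fixed part leaves 4.722e+07 for the shot-blast cabinet, i.e. 76.74 dB.
So the shot-blast cabinet must be reduced from 91.6 to 76.74 dB: IL = 14.86 dB.

15 dB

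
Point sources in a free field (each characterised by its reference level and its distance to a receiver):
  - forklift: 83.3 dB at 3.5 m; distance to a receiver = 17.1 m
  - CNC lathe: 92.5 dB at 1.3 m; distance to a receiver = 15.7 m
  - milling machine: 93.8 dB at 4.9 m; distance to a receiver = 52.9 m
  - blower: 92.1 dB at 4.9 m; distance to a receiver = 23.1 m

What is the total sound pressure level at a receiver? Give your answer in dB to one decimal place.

80.6 dB

Apply inverse-square spreading to bring every level to the receiver, then sum 10^(L/10).
forklift: 83.3 − 20·log₁₀(17.1/3.5) = 83.3 − 13.78 = 69.52 dB.
CNC lathe: 92.5 − 20·log₁₀(15.7/1.3) = 92.5 − 21.64 = 70.86 dB.
milling machine: 93.8 − 20·log₁₀(52.9/4.9) = 93.8 − 20.67 = 73.13 dB.
blower: 92.1 − 20·log₁₀(23.1/4.9) = 92.1 − 13.47 = 78.63 dB.
Σ 10^(L/10) = 1.147e+08 → L_total = 10·log₁₀(1.147e+08) = 80.60 dB.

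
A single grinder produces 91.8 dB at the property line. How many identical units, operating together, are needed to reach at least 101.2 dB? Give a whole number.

N identical sources give L₁ + 10·log₁₀ N, so require 10·log₁₀ N ≥ 101.2 − 91.8 = 9.4 dB.
N ≥ 10^(9.4/10) = 8.710, so N = 9.

9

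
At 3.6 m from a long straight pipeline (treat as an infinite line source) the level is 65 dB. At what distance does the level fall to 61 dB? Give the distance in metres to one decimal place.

9.0 m

For a line source L₁ − L₂ = 10·log₁₀(r₂/r₁), so r₂ = r₁·10^((L₁−L₂)/10).
r₂ = 3.6·10^((65−61)/10) = 3.6·10^(4.0/10) = 9.04 m.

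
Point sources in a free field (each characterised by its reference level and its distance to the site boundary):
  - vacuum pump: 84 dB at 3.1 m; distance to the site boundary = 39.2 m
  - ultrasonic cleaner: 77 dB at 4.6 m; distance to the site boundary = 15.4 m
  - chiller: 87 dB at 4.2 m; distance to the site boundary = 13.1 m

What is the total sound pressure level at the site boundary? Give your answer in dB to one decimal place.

Propagate each source to the receiver with L = L_ref − 20·log₁₀(r/r_ref), then add intensities.
vacuum pump: 84 − 20·log₁₀(39.2/3.1) = 84 − 22.04 = 61.96 dB.
ultrasonic cleaner: 77 − 20·log₁₀(15.4/4.6) = 77 − 10.50 = 66.50 dB.
chiller: 87 − 20·log₁₀(13.1/4.2) = 87 − 9.88 = 77.12 dB.
Σ 10^(L/10) = 5.756e+07 → L_total = 10·log₁₀(5.756e+07) = 77.60 dB.

77.6 dB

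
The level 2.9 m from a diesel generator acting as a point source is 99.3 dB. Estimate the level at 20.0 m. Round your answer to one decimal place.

82.5 dB

Point-source attenuation: ΔL = 20·log₁₀(r₂/r₁) = 20·log₁₀(20.0/2.9) = 16.773 dB.
L₂ = 99.3 − 20·log₁₀(20.0/2.9) = 99.3 − 16.773 = 82.53 dB.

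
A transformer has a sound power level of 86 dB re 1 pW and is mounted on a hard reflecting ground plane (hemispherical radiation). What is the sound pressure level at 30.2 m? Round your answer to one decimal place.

48.4 dB

The power spreads over a hemisphere of area 2π·r², so L_p = L_w − 10·log₁₀(2π·r²).
2π·r² = 5731 m², 10·log₁₀ of that is 37.582 dB.
L_p = 86 − 37.582 = 48.42 dB.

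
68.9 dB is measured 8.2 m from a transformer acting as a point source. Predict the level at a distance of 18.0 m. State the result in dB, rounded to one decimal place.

62.1 dB

For a point source, L₂ = L₁ − 20·log₁₀(r₂/r₁).
L₂ = 68.9 − 20·log₁₀(18.0/8.2) = 68.9 − 6.829 = 62.07 dB.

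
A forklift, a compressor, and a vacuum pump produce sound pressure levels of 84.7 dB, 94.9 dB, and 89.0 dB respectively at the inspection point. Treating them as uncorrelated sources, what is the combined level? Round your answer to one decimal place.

Incoherent sources combine by intensity addition: L_total = 10·log₁₀(Σ 10^(L_i/10)).
Σ 10^(L/10) = 10^(84.7/10) + 10^(94.9/10) + 10^(89.0/10) = 4.180e+09.
L_total = 10·log₁₀(4.180e+09) = 96.21 dB.

96.2 dB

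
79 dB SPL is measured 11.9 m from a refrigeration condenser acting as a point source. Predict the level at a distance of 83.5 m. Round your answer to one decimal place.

62.1 dB SPL

Point-source attenuation: ΔL = 20·log₁₀(r₂/r₁) = 20·log₁₀(83.5/11.9) = 16.923 dB.
L₂ = 79 − 20·log₁₀(83.5/11.9) = 79 − 16.923 = 62.08 dB SPL.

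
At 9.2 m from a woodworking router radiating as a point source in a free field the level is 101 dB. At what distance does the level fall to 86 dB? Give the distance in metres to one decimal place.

The 15.0 dB drop corresponds to a distance ratio of 10^(15.0/20) for a point source.
r₂ = 9.2·10^((101−86)/20) = 9.2·10^(15.0/20) = 51.74 m.

51.7 m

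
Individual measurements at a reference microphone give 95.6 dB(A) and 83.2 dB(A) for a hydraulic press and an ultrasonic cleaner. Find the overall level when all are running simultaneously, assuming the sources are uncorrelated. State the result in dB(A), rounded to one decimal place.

95.8 dB(A)

Incoherent sources combine by intensity addition: L_total = 10·log₁₀(Σ 10^(L_i/10)).
Σ 10^(L/10) = 10^(95.6/10) + 10^(83.2/10) = 3.840e+09.
L_total = 10·log₁₀(3.840e+09) = 95.84 dB(A).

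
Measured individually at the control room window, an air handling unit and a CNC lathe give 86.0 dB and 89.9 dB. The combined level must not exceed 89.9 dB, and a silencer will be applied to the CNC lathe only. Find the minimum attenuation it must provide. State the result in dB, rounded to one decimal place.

The untreated sources together contribute 10^(86.0/10) = 3.981e+08, i.e. 86.00 dB.
To meet 89.9 dB overall, the treated CNC lathe may contribute at most 10^(89.9/10) − 3.981e+08 = 5.791e+08, i.e. 87.63 dB.
So the CNC lathe must be reduced from 89.9 to 87.63 dB: IL = 2.27 dB.

2.3 dB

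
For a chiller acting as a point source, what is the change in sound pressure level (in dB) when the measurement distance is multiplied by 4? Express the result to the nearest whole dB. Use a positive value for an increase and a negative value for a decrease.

-12 dB

A point source loses 6 dB per doubling of distance; generally ΔL = −20·log₁₀(r₂/r₁).
ΔL = −20·log₁₀(4) = -12.04 dB.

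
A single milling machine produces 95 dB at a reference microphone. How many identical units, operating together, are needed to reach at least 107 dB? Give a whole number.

The shortfall is 107 − 95 = 12.0 dB, and N units add 10·log₁₀ N, so need 10·log₁₀ N ≥ 12.0.
N ≥ 10^(12.0/10) = 15.849, so N = 16.

16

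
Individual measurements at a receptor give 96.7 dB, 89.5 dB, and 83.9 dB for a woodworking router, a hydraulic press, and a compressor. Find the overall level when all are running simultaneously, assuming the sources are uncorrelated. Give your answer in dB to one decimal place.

Incoherent sources combine by intensity addition: L_total = 10·log₁₀(Σ 10^(L_i/10)).
Σ 10^(L/10) = 10^(96.7/10) + 10^(89.5/10) + 10^(83.9/10) = 5.814e+09.
L_total = 10·log₁₀(5.814e+09) = 97.64 dB.

97.6 dB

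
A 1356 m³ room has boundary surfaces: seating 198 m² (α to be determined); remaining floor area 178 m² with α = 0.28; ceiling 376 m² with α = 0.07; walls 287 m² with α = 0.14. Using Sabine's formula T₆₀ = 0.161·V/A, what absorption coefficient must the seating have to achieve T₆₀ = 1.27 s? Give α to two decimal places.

0.28

From T₆₀ = 0.161·V/A, the target T₆₀ = 1.27 s needs A = 0.161·1356/1.27 = 171.90 m².
Absorption from the other surfaces = 178·0.28 + 376·0.07 + 287·0.14 = 116.34 m², so the seating must supply 55.56 m² over 198 m².
α = 55.56/198 = 0.281.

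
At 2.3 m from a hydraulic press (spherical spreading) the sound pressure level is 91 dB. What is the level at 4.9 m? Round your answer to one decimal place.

For a point source, L₂ = L₁ − 20·log₁₀(r₂/r₁).
L₂ = 91 − 20·log₁₀(4.9/2.3) = 91 − 6.569 = 84.43 dB.

84.4 dB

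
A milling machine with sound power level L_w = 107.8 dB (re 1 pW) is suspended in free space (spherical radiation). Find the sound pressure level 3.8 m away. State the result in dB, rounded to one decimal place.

85.2 dB

L_p = L_w − 10·log₁₀(4π·r²) with r = 3.8 m.
4π·r² = 181.5 m², 10·log₁₀ of that is 22.588 dB.
L_p = 107.8 − 22.588 = 85.21 dB.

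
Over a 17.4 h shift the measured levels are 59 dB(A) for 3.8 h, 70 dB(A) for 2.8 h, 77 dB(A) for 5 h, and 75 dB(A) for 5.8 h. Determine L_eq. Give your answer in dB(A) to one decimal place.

Weight each interval's intensity by its duration and average over T = 17.4 h:
Σ tᵢ·10^(Lᵢ/10) = 3.8·10^(59/10) + 2.8·10^(70/10) + 5·10^(77/10) + 5.8·10^(75/10) = 4.650e+08.
L_eq = 10·log₁₀(4.650e+08/17.4) = 74.27 dB(A).

74.3 dB(A)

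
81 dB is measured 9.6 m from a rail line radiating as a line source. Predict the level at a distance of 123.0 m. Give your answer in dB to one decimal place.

69.9 dB

Line-source attenuation: ΔL = 10·log₁₀(r₂/r₁) = 10·log₁₀(123.0/9.6) = 11.076 dB.
L₂ = 81 − 10·log₁₀(123.0/9.6) = 81 − 11.076 = 69.92 dB.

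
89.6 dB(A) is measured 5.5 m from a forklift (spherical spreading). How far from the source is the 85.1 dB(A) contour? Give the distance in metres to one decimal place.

9.2 m

The 4.5 dB drop corresponds to a distance ratio of 10^(4.5/20) for a point source.
r₂ = 5.5·10^((89.6−85.1)/20) = 5.5·10^(4.5/20) = 9.23 m.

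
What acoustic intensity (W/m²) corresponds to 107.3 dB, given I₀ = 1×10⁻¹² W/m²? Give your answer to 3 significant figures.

L = 10·log₁₀(I/I₀) ⇒ I = I₀·10^(L/10) = 10⁻¹² × 10^10.73.

0.0537 W/m²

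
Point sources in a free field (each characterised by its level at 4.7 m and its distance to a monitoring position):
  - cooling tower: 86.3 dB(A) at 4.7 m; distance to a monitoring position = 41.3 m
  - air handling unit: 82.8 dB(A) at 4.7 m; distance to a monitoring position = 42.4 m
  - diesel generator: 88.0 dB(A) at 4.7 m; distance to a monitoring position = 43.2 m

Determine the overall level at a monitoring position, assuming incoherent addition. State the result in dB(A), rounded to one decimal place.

Propagate each source to the receiver with L = L_ref − 20·log₁₀(r/r_ref), then add intensities.
cooling tower: 86.3 − 20·log₁₀(41.3/4.7) = 86.3 − 18.88 = 67.42 dB(A).
air handling unit: 82.8 − 20·log₁₀(42.4/4.7) = 82.8 − 19.11 = 63.69 dB(A).
diesel generator: 88.0 − 20·log₁₀(43.2/4.7) = 88.0 − 19.27 = 68.73 dB(A).
Σ 10^(L/10) = 1.533e+07 → L_total = 10·log₁₀(1.533e+07) = 71.86 dB(A).

71.9 dB(A)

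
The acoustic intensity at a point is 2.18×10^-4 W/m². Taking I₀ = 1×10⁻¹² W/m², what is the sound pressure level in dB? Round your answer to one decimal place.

L = 10·log₁₀(I/I₀) = 10·log₁₀(2.18×10^-4/10⁻¹²) = 10·log₁₀(2.18×10^8).
L = 10·(0.3385 + 8) = 83.38 dB.

83.4 dB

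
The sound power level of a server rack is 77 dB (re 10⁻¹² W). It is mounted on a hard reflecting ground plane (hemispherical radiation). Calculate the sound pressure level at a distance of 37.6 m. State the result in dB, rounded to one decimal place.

Free-field hemispherical radiation: L_p = L_w − 10·log₁₀(2π·r²), r = 37.6 m.
2π·r² = 8883 m², 10·log₁₀ of that is 39.486 dB.
L_p = 77 − 39.486 = 37.51 dB.

37.5 dB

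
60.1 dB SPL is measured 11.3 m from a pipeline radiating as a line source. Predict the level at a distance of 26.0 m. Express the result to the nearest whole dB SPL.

56 dB SPL

For a line source, L₂ = L₁ − 10·log₁₀(r₂/r₁).
L₂ = 60.1 − 10·log₁₀(26.0/11.3) = 60.1 − 3.619 = 56.48 dB SPL.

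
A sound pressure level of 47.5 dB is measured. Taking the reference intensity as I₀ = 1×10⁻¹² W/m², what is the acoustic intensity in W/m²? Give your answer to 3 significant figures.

I = I₀·10^(L/10) = 10⁻¹² × 10^(47.5/10) = 10^(-7.250).

5.62e-08 W/m²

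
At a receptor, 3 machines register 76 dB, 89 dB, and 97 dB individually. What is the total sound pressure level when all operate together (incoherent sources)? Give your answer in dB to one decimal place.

97.7 dB

Incoherent sources combine by intensity addition: L_total = 10·log₁₀(Σ 10^(L_i/10)).
Σ 10^(L/10) = 10^(76/10) + 10^(89/10) + 10^(97/10) = 5.846e+09.
L_total = 10·log₁₀(5.846e+09) = 97.67 dB.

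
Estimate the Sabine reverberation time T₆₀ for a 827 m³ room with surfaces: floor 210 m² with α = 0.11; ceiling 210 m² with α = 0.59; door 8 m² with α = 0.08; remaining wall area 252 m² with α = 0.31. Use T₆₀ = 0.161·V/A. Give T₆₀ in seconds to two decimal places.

0.59 s

Total absorption A = 210·0.11 + 210·0.59 + 8·0.08 + 252·0.31 = 225.76 m² sabins.
T₆₀ = 0.161·V/A = 0.161·827/225.76 = 0.590 s.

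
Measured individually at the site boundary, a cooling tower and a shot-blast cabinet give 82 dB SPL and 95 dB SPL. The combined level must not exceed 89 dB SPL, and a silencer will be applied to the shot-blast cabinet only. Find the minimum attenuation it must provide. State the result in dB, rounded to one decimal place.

The untreated sources together contribute 10^(82/10) = 1.585e+08, i.e. 82.00 dB SPL.
To meet 89 dB SPL overall, the treated shot-blast cabinet may contribute at most 10^(89/10) − 1.585e+08 = 6.358e+08, i.e. 88.03 dB SPL.
Required insertion loss = 95 − 88.03 = 6.97 dB.

7.0 dB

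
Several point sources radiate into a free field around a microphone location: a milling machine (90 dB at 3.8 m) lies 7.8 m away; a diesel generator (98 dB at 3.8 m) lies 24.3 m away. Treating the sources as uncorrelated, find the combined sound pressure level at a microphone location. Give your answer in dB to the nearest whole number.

Apply inverse-square spreading to bring every level to the receiver, then sum 10^(L/10).
milling machine: 90 − 20·log₁₀(7.8/3.8) = 90 − 6.25 = 83.75 dB.
diesel generator: 98 − 20·log₁₀(24.3/3.8) = 98 − 16.12 = 81.88 dB.
Σ 10^(L/10) = 3.916e+08 → L_total = 10·log₁₀(3.916e+08) = 85.93 dB.

86 dB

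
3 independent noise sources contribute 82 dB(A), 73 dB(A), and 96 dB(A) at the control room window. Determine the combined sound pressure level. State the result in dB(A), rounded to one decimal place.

96.2 dB(A)

Incoherent sources combine by intensity addition: L_total = 10·log₁₀(Σ 10^(L_i/10)).
Σ 10^(L/10) = 10^(82/10) + 10^(73/10) + 10^(96/10) = 4.160e+09.
L_total = 10·log₁₀(4.160e+09) = 96.19 dB(A).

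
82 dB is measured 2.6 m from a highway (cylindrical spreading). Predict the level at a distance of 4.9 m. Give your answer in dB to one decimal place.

Line-source attenuation: ΔL = 10·log₁₀(r₂/r₁) = 10·log₁₀(4.9/2.6) = 2.752 dB.
L₂ = 82 − 10·log₁₀(4.9/2.6) = 82 − 2.752 = 79.25 dB.

79.2 dB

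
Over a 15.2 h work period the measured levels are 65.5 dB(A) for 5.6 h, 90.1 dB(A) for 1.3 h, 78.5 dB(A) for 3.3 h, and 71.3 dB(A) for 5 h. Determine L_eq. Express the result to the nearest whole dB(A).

80 dB(A)

L_eq = 10·log₁₀[(1/T)·Σ tᵢ·10^(Lᵢ/10)] with T = 15.2 h.
Σ tᵢ·10^(Lᵢ/10) = 5.6·10^(65.5/10) + 1.3·10^(90.1/10) + 3.3·10^(78.5/10) + 5·10^(71.3/10) = 1.651e+09.
L_eq = 10·log₁₀(1.651e+09/15.2) = 80.36 dB(A).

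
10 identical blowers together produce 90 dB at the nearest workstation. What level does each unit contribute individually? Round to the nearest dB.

For N identical incoherent sources L_total = L₁ + 10·log₁₀ N, so L₁ = 90 − 10·log₁₀(10) = 90 − 10.000.

80 dB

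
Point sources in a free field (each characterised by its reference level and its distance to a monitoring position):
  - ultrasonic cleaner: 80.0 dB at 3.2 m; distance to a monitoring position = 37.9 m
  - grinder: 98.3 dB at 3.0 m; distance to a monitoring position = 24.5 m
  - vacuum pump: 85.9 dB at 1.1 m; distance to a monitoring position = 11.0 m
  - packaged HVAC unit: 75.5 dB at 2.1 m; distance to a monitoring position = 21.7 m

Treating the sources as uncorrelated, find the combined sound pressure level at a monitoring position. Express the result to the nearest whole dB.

Apply inverse-square spreading to bring every level to the receiver, then sum 10^(L/10).
ultrasonic cleaner: 80.0 − 20·log₁₀(37.9/3.2) = 80.0 − 21.47 = 58.53 dB.
grinder: 98.3 − 20·log₁₀(24.5/3.0) = 98.3 − 18.24 = 80.06 dB.
vacuum pump: 85.9 − 20·log₁₀(11.0/1.1) = 85.9 − 20.00 = 65.90 dB.
packaged HVAC unit: 75.5 − 20·log₁₀(21.7/2.1) = 75.5 − 20.28 = 55.22 dB.
Σ 10^(L/10) = 1.063e+08 → L_total = 10·log₁₀(1.063e+08) = 80.27 dB.

80 dB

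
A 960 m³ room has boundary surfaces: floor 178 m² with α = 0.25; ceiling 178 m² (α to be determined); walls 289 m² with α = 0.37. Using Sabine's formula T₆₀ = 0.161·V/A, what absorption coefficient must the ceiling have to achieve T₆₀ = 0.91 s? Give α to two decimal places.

0.10

From T₆₀ = 0.161·V/A, the target T₆₀ = 0.91 s needs A = 0.161·960/0.91 = 169.85 m².
Absorption from the other surfaces = 178·0.25 + 289·0.37 = 151.43 m², so the ceiling must supply 18.42 m² over 178 m².
α = 18.42/178 = 0.103.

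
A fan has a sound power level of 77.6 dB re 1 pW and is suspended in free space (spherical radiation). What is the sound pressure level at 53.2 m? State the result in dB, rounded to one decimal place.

The power spreads over a sphere of area 4π·r², so L_p = L_w − 10·log₁₀(4π·r²).
4π·r² = 3.557e+04 m², 10·log₁₀ of that is 45.510 dB.
L_p = 77.6 − 45.510 = 32.09 dB.

32.1 dB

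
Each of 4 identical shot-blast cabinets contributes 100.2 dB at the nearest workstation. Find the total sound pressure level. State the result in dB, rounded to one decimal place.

With 4 equal, uncorrelated contributions the intensity is 4× that of one unit, giving a rise of 10·log₁₀ 4.
L_total = 100.2 + 10·log₁₀(4) = 100.2 + 6.021 = 106.22 dB.

106.2 dB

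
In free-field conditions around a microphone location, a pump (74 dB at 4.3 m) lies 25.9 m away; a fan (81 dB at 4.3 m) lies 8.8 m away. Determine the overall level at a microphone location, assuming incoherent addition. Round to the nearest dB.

First find each source's level at the receiver (point-source: −20·log₁₀(r/r_ref)), then combine on an intensity basis.
pump: 74 − 20·log₁₀(25.9/4.3) = 74 − 15.60 = 58.40 dB.
fan: 81 − 20·log₁₀(8.8/4.3) = 81 − 6.22 = 74.78 dB.
Σ 10^(L/10) = 3.075e+07 → L_total = 10·log₁₀(3.075e+07) = 74.88 dB.

75 dB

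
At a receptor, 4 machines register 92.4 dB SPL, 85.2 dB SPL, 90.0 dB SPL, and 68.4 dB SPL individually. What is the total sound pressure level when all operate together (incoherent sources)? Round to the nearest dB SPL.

95 dB SPL

Incoherent sources combine by intensity addition: L_total = 10·log₁₀(Σ 10^(L_i/10)).
Σ 10^(L/10) = 10^(92.4/10) + 10^(85.2/10) + 10^(90.0/10) + 10^(68.4/10) = 3.076e+09.
L_total = 10·log₁₀(3.076e+09) = 94.88 dB SPL.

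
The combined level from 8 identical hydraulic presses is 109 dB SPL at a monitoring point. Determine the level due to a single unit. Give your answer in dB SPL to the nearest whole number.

100 dB SPL

Dividing the total intensity by 8 lowers the level by 10·log₁₀ 8 = 9.031 dB: L₁ = 109 − 9.031.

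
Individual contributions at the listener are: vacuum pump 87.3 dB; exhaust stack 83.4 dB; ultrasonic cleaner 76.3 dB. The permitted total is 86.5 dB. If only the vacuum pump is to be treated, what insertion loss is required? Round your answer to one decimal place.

Fixed contribution from the other sources: Σ 10^(L/10) = 10^(83.4/10) + 10^(76.3/10) = 2.614e+08 (84.17 dB).
The limit corresponds to 10^(86.5/10) = 4.467e+08; subtracting the fixed part leaves 1.852e+08 for the vacuum pump, i.e. 82.68 dB.
So the vacuum pump must be reduced from 87.3 to 82.68 dB: IL = 4.62 dB.

4.6 dB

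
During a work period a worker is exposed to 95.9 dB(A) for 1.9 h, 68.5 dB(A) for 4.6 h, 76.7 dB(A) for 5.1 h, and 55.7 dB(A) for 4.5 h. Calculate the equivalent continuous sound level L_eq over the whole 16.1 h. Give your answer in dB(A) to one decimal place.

86.8 dB(A)

The energy average is taken in the linear domain: L_eq = 10·log₁₀[(Σ tᵢ·10^(Lᵢ/10))/T], T = 16.1 h.
Σ tᵢ·10^(Lᵢ/10) = 1.9·10^(95.9/10) + 4.6·10^(68.5/10) + 5.1·10^(76.7/10) + 4.5·10^(55.7/10) = 7.665e+09.
L_eq = 10·log₁₀(7.665e+09/16.1) = 86.78 dB(A).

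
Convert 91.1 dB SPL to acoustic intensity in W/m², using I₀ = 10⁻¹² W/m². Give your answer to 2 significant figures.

0.0013 W/m²

I/I₀ = 10^(91.1/10) = 1.288e+09, so I = 1.288e+09 × 10⁻¹² W/m².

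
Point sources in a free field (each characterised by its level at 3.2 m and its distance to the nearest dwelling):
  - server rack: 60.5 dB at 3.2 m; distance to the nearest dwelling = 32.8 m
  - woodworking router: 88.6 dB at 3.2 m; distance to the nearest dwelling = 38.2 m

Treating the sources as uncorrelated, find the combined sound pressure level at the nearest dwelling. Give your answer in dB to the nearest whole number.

67 dB

Apply inverse-square spreading to bring every level to the receiver, then sum 10^(L/10).
server rack: 60.5 − 20·log₁₀(32.8/3.2) = 60.5 − 20.21 = 40.29 dB.
woodworking router: 88.6 − 20·log₁₀(38.2/3.2) = 88.6 − 21.54 = 67.06 dB.
Σ 10^(L/10) = 5.094e+06 → L_total = 10·log₁₀(5.094e+06) = 67.07 dB.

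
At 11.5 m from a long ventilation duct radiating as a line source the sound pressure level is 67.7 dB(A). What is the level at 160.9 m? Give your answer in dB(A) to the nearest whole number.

56 dB(A)

Cylindrical spreading from a line source gives a 10·log₁₀(r₂/r₁) drop.
L₂ = 67.7 − 10·log₁₀(160.9/11.5) = 67.7 − 11.459 = 56.24 dB(A).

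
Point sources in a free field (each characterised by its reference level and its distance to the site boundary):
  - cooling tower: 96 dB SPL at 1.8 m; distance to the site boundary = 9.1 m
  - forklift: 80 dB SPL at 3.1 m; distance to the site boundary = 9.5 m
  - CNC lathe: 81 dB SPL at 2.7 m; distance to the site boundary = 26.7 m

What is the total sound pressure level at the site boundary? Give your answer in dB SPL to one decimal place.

Apply inverse-square spreading to bring every level to the receiver, then sum 10^(L/10).
cooling tower: 96 − 20·log₁₀(9.1/1.8) = 96 − 14.08 = 81.92 dB SPL.
forklift: 80 − 20·log₁₀(9.5/3.1) = 80 − 9.73 = 70.27 dB SPL.
CNC lathe: 81 − 20·log₁₀(26.7/2.7) = 81 − 19.90 = 61.10 dB SPL.
Σ 10^(L/10) = 1.677e+08 → L_total = 10·log₁₀(1.677e+08) = 82.25 dB SPL.

82.2 dB SPL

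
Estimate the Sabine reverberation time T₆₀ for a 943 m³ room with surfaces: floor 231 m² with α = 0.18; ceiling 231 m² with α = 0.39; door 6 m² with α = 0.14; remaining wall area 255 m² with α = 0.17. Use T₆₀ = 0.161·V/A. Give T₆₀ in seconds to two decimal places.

0.86 s

Total absorption A = 231·0.18 + 231·0.39 + 6·0.14 + 255·0.17 = 175.86 m² sabins.
T₆₀ = 0.161·V/A = 0.161·943/175.86 = 0.863 s.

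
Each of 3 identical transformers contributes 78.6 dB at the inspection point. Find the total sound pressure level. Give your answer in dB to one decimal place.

With 3 equal, uncorrelated contributions the intensity is 3× that of one unit, giving a rise of 10·log₁₀ 3.
L_total = 78.6 + 10·log₁₀(3) = 78.6 + 4.771 = 83.37 dB.

83.4 dB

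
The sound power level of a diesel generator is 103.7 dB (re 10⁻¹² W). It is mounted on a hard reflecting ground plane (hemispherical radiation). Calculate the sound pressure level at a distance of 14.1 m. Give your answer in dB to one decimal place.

L_p = L_w − 10·log₁₀(2π·r²) with r = 14.1 m.
2π·r² = 1249 m², 10·log₁₀ of that is 30.966 dB.
L_p = 103.7 − 30.966 = 72.73 dB.

72.7 dB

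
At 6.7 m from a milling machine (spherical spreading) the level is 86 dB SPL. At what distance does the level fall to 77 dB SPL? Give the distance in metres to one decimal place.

For a point source L₁ − L₂ = 20·log₁₀(r₂/r₁), so r₂ = r₁·10^((L₁−L₂)/20).
r₂ = 6.7·10^((86−77)/20) = 6.7·10^(9.0/20) = 18.88 m.

18.9 m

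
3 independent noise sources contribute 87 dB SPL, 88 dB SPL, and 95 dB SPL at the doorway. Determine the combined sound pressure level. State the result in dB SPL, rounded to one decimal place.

For uncorrelated sources the intensities add, so convert each level to linear form, sum, and take 10·log₁₀ of the total.
Σ 10^(L/10) = 10^(87/10) + 10^(88/10) + 10^(95/10) = 4.294e+09.
L_total = 10·log₁₀(4.294e+09) = 96.33 dB SPL.

96.3 dB SPL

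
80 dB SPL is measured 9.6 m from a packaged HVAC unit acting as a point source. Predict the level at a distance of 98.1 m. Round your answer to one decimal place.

Point-source attenuation: ΔL = 20·log₁₀(r₂/r₁) = 20·log₁₀(98.1/9.6) = 20.188 dB.
L₂ = 80 − 20·log₁₀(98.1/9.6) = 80 − 20.188 = 59.81 dB SPL.

59.8 dB SPL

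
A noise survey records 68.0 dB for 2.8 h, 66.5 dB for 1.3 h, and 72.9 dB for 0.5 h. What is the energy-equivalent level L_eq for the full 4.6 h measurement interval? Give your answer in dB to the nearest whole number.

The energy average is taken in the linear domain: L_eq = 10·log₁₀[(Σ tᵢ·10^(Lᵢ/10))/T], T = 4.6 h.
Σ tᵢ·10^(Lᵢ/10) = 2.8·10^(68.0/10) + 1.3·10^(66.5/10) + 0.5·10^(72.9/10) = 3.322e+07.
L_eq = 10·log₁₀(3.322e+07/4.6) = 68.59 dB.

69 dB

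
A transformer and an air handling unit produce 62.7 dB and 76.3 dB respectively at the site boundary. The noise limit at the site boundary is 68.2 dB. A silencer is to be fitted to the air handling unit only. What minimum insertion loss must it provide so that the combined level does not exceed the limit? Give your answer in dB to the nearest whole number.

10 dB

Fixed contribution from the other source: Σ 10^(L/10) = 10^(62.7/10) = 1.862e+06 (62.70 dB).
To meet 68.2 dB overall, the treated air handling unit may contribute at most 10^(68.2/10) − 1.862e+06 = 4.745e+06, i.e. 66.76 dB.
Required insertion loss = 76.3 − 66.76 = 9.54 dB.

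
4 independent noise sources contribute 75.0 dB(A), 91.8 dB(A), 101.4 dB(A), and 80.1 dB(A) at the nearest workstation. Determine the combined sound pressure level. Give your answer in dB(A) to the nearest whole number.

102 dB(A)

For uncorrelated sources the intensities add, so convert each level to linear form, sum, and take 10·log₁₀ of the total.
Σ 10^(L/10) = 10^(75.0/10) + 10^(91.8/10) + 10^(101.4/10) + 10^(80.1/10) = 1.545e+10.
L_total = 10·log₁₀(1.545e+10) = 101.89 dB(A).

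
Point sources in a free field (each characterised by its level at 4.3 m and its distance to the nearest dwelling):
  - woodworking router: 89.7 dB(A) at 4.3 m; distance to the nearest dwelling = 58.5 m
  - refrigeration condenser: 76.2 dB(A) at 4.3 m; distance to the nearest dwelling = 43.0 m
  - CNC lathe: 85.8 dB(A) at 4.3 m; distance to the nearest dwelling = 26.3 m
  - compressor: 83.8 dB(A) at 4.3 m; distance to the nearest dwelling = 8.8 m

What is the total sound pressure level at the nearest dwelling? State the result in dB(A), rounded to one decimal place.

78.6 dB(A)

First find each source's level at the receiver (point-source: −20·log₁₀(r/r_ref)), then combine on an intensity basis.
woodworking router: 89.7 − 20·log₁₀(58.5/4.3) = 89.7 − 22.67 = 67.03 dB(A).
refrigeration condenser: 76.2 − 20·log₁₀(43.0/4.3) = 76.2 − 20.00 = 56.20 dB(A).
CNC lathe: 85.8 − 20·log₁₀(26.3/4.3) = 85.8 − 15.73 = 70.07 dB(A).
compressor: 83.8 − 20·log₁₀(8.8/4.3) = 83.8 − 6.22 = 77.58 dB(A).
Σ 10^(L/10) = 7.290e+07 → L_total = 10·log₁₀(7.290e+07) = 78.63 dB(A).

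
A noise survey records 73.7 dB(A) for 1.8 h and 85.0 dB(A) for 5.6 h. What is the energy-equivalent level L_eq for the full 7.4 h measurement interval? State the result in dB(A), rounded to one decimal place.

83.9 dB(A)

The energy average is taken in the linear domain: L_eq = 10·log₁₀[(Σ tᵢ·10^(Lᵢ/10))/T], T = 7.4 h.
Σ tᵢ·10^(Lᵢ/10) = 1.8·10^(73.7/10) + 5.6·10^(85.0/10) = 1.813e+09.
L_eq = 10·log₁₀(1.813e+09/7.4) = 83.89 dB(A).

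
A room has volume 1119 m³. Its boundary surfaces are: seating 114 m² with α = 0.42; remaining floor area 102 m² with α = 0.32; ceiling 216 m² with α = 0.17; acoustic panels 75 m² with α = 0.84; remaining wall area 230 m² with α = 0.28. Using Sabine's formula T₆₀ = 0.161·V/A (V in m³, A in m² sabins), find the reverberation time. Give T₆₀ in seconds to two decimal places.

0.74 s

Total absorption A = 114·0.42 + 102·0.32 + 216·0.17 + 75·0.84 + 230·0.28 = 244.64 m² sabins.
T₆₀ = 0.161 × 1119 / 244.64 = 0.736 s.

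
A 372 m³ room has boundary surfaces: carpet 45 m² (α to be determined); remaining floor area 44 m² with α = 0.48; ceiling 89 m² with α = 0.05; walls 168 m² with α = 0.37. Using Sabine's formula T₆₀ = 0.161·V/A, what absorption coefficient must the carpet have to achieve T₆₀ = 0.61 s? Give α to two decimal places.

From T₆₀ = 0.161·V/A, the target T₆₀ = 0.61 s needs A = 0.161·372/0.61 = 98.18 m².
Absorption from the other surfaces = 44·0.48 + 89·0.05 + 168·0.37 = 87.73 m², so the carpet must supply 10.45 m² over 45 m².
α = 10.45/45 = 0.232.

0.23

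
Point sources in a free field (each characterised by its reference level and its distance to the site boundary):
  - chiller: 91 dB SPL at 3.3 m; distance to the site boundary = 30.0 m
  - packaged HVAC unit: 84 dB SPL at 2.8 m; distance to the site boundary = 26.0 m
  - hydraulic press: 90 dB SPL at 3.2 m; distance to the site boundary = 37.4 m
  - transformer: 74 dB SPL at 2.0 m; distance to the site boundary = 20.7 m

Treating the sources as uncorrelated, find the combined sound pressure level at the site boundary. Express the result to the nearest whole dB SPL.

First find each source's level at the receiver (point-source: −20·log₁₀(r/r_ref)), then combine on an intensity basis.
chiller: 91 − 20·log₁₀(30.0/3.3) = 91 − 19.17 = 71.83 dB SPL.
packaged HVAC unit: 84 − 20·log₁₀(26.0/2.8) = 84 − 19.36 = 64.64 dB SPL.
hydraulic press: 90 − 20·log₁₀(37.4/3.2) = 90 − 21.35 = 68.65 dB SPL.
transformer: 74 − 20·log₁₀(20.7/2.0) = 74 − 20.30 = 53.70 dB SPL.
Σ 10^(L/10) = 2.570e+07 → L_total = 10·log₁₀(2.570e+07) = 74.10 dB SPL.

74 dB SPL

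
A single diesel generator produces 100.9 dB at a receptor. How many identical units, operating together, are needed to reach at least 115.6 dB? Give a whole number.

30

The shortfall is 115.6 − 100.9 = 14.7 dB, and N units add 10·log₁₀ N, so need 10·log₁₀ N ≥ 14.7.
N ≥ 10^(14.7/10) = 29.512, so N = 30.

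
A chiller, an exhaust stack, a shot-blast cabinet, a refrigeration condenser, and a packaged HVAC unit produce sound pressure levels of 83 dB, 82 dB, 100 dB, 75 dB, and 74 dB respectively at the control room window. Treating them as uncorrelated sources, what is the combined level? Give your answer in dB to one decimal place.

100.2 dB

For uncorrelated sources the intensities add, so convert each level to linear form, sum, and take 10·log₁₀ of the total.
Σ 10^(L/10) = 10^(83/10) + 10^(82/10) + 10^(100/10) + 10^(75/10) + 10^(74/10) = 1.041e+10.
L_total = 10·log₁₀(1.041e+10) = 100.18 dB.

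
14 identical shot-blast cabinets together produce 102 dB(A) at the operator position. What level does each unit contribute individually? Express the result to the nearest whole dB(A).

91 dB(A)

Dividing the total intensity by 14 lowers the level by 10·log₁₀ 14 = 11.461 dB: L₁ = 102 − 11.461.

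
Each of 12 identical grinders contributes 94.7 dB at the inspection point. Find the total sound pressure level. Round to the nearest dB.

N identical incoherent sources raise the level by 10·log₁₀ N.
L_total = 94.7 + 10·log₁₀(12) = 94.7 + 10.792 = 105.49 dB.

105 dB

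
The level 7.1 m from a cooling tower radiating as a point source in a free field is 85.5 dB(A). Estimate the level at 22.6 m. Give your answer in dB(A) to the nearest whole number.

75 dB(A)

Point-source attenuation: ΔL = 20·log₁₀(r₂/r₁) = 20·log₁₀(22.6/7.1) = 10.057 dB.
L₂ = 85.5 − 20·log₁₀(22.6/7.1) = 85.5 − 10.057 = 75.44 dB(A).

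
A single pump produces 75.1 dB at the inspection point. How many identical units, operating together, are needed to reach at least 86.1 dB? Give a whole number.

13

Need L₁ + 10·log₁₀ N ≥ 86.1, i.e. log₁₀ N ≥ 1.10.
N ≥ 10^(11.0/10) = 12.589, so N = 13.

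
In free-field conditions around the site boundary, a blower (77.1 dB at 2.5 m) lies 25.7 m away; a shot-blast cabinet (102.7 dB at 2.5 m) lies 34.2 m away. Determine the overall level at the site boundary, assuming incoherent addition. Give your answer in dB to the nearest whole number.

80 dB

Propagate each source to the receiver with L = L_ref − 20·log₁₀(r/r_ref), then add intensities.
blower: 77.1 − 20·log₁₀(25.7/2.5) = 77.1 − 20.24 = 56.86 dB.
shot-blast cabinet: 102.7 − 20·log₁₀(34.2/2.5) = 102.7 − 22.72 = 79.98 dB.
Σ 10^(L/10) = 9.999e+07 → L_total = 10·log₁₀(9.999e+07) = 80.00 dB.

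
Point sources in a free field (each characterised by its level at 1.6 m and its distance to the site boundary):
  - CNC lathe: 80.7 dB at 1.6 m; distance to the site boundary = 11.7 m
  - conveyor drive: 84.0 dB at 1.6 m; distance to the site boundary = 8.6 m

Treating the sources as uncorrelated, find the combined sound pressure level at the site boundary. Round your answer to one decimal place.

Apply inverse-square spreading to bring every level to the receiver, then sum 10^(L/10).
CNC lathe: 80.7 − 20·log₁₀(11.7/1.6) = 80.7 − 17.28 = 63.42 dB.
conveyor drive: 84.0 − 20·log₁₀(8.6/1.6) = 84.0 − 14.61 = 69.39 dB.
Σ 10^(L/10) = 1.089e+07 → L_total = 10·log₁₀(1.089e+07) = 70.37 dB.

70.4 dB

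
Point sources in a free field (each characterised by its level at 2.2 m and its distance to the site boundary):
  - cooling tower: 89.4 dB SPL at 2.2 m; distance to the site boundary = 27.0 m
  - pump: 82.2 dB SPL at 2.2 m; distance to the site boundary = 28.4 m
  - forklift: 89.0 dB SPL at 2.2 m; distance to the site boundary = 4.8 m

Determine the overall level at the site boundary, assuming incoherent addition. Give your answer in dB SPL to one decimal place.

82.4 dB SPL

Apply inverse-square spreading to bring every level to the receiver, then sum 10^(L/10).
cooling tower: 89.4 − 20·log₁₀(27.0/2.2) = 89.4 − 21.78 = 67.62 dB SPL.
pump: 82.2 − 20·log₁₀(28.4/2.2) = 82.2 − 22.22 = 59.98 dB SPL.
forklift: 89.0 − 20·log₁₀(4.8/2.2) = 89.0 − 6.78 = 82.22 dB SPL.
Σ 10^(L/10) = 1.736e+08 → L_total = 10·log₁₀(1.736e+08) = 82.40 dB SPL.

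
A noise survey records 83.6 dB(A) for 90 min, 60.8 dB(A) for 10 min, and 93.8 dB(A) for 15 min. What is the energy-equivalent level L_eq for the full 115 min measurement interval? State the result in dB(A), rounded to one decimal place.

The energy average is taken in the linear domain: L_eq = 10·log₁₀[(Σ tᵢ·10^(Lᵢ/10))/T], T = 115 min.
Σ tᵢ·10^(Lᵢ/10) = 90·10^(83.6/10) + 10·10^(60.8/10) + 15·10^(93.8/10) = 5.661e+10.
L_eq = 10·log₁₀(5.661e+10/115) = 86.92 dB(A).

86.9 dB(A)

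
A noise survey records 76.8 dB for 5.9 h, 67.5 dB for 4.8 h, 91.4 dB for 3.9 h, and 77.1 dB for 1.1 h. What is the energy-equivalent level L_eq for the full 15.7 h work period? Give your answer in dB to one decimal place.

The energy average is taken in the linear domain: L_eq = 10·log₁₀[(Σ tᵢ·10^(Lᵢ/10))/T], T = 15.7 h.
Σ tᵢ·10^(Lᵢ/10) = 5.9·10^(76.8/10) + 4.8·10^(67.5/10) + 3.9·10^(91.4/10) + 1.1·10^(77.1/10) = 5.749e+09.
L_eq = 10·log₁₀(5.749e+09/15.7) = 85.64 dB.

85.6 dB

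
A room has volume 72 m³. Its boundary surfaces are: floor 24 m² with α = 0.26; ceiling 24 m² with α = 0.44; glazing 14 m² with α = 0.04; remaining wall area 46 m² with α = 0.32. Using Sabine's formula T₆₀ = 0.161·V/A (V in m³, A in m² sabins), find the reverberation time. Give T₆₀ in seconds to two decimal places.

0.36 s

Total absorption A = 24·0.26 + 24·0.44 + 14·0.04 + 46·0.32 = 32.08 m² sabins.
T₆₀ = 0.161·V/A = 0.161·72/32.08 = 0.361 s.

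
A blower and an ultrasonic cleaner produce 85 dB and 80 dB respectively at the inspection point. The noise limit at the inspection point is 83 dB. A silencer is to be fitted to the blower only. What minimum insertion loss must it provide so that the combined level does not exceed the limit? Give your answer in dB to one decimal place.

Fixed contribution from the other source: Σ 10^(L/10) = 10^(80/10) = 1.000e+08 (80.00 dB).
The limit corresponds to 10^(83/10) = 1.995e+08; subtracting the fixed part leaves 9.953e+07 for the blower, i.e. 79.98 dB.
So the blower must be reduced from 85 to 79.98 dB: IL = 5.02 dB.

5.0 dB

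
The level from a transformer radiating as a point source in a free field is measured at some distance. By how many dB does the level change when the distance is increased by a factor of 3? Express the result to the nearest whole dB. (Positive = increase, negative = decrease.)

Point-source spreading: ΔL = −20·log₁₀(r₂/r₁).
ΔL = −20·log₁₀(3) = -9.54 dB.

-10 dB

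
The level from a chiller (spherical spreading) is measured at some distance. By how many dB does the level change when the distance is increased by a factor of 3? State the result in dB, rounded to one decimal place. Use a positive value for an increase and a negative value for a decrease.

-9.5 dB

A point source loses 6 dB per doubling of distance; generally ΔL = −20·log₁₀(r₂/r₁).
ΔL = −20·log₁₀(3) = -9.54 dB.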